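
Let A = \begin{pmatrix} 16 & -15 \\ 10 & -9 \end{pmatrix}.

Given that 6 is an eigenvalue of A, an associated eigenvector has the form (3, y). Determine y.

2

We need (A - 6I)v = 0.
A - 6I = [[10, -15], [10, -15]].
Row 1: (10)·3 + (-15)·y = 0
Row 2: (10)·3 + (-15)·y = 0
Solving gives y = 2.
Check: A·(3, 2) = (18, 12) = 6·(3, 2).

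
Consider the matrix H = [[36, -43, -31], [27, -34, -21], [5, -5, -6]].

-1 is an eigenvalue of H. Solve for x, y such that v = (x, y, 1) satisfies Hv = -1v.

We need (H + 1I)v = 0.
H + 1I = [[37, -43, -31], [27, -33, -21], [5, -5, -5]].
Row 1: (37)·x + (-43)·y + (-31)·1 = 0
Row 2: (27)·x + (-33)·y + (-21)·1 = 0
Row 3: (5)·x + (-5)·y + (-5)·1 = 0
Solving gives x = 2, y = 1.
Check: H·(2, 1, 1) = (-2, -1, -1) = -1·(2, 1, 1).

2, 1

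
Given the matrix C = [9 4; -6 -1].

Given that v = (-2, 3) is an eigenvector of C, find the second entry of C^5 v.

729

First find the eigenvalue: Cv = (-6, 9) = 3·(-2, 3), so λ = 3.
Then C^5 v = λ^5·v = 3^5·(-2, 3) = 243·(-2, 3) = (-486, 729).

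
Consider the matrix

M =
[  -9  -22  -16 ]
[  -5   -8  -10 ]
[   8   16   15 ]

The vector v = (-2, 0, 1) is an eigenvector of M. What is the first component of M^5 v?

2

First find the eigenvalue: Mv = (2, 0, -1) = -1·(-2, 0, 1), so λ = -1.
Then M^5 v = λ^5·v = (-1)^5·(-2, 0, 1) = -1·(-2, 0, 1) = (2, 0, -1).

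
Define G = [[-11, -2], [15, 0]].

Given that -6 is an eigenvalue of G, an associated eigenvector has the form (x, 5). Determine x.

We need (G + 6I)v = 0.
G + 6I = [[-5, -2], [15, 6]].
Row 1: (-5)·x + (-2)·5 = 0
Row 2: (15)·x + (6)·5 = 0
Solving gives x = -2.
Check: G·(-2, 5) = (12, -30) = -6·(-2, 5).

-2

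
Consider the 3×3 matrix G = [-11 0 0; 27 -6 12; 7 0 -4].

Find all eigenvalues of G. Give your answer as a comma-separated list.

Compute the characteristic polynomial p(r) = det(rI - G).
Expanding along the first row, p(r) = r^3 + 21r^2 + 134r + 264.
Since p(-4) = 0, r = -4 is a root.
Dividing by (r + 4) leaves r^2 + 17r + 66.
The quadratic factors as (r + 11)·(r + 6).
Eigenvalues: -11, -6, -4.

-11, -6, -4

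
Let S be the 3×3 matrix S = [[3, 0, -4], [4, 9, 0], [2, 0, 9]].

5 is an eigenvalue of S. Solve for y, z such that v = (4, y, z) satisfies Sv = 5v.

We need (S - 5I)v = 0.
S - 5I = [[-2, 0, -4], [4, 4, 0], [2, 0, 4]].
Row 1: (-2)·4 + (0)·y + (-4)·z = 0
Row 2: (4)·4 + (4)·y + (0)·z = 0
Row 3: (2)·4 + (0)·y + (4)·z = 0
Solving gives y = -4, z = -2.
Check: S·(4, -4, -2) = (20, -20, -10) = 5·(4, -4, -2).

-4, -2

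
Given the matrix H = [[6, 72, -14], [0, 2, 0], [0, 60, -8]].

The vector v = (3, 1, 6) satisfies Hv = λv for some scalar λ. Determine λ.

2

Compute Hv: H·(3, 1, 6) = (6, 2, 12).
Since Hv = λv, compare component 1: 6 = λ·3, so λ = 2.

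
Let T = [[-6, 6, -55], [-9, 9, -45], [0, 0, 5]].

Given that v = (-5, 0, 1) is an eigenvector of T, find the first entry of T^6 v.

First find the eigenvalue: Tv = (-25, 0, 5) = 5·(-5, 0, 1), so λ = 5.
Then T^6 v = λ^6·v = 5^6·(-5, 0, 1) = 15625·(-5, 0, 1) = (-78125, 0, 15625).

-78125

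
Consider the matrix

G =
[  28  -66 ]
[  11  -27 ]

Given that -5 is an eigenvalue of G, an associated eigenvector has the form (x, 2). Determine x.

We need (G + 5I)v = 0.
G + 5I = [[33, -66], [11, -22]].
Row 1: (33)·x + (-66)·2 = 0
Row 2: (11)·x + (-22)·2 = 0
Solving gives x = 4.
Check: G·(4, 2) = (-20, -10) = -5·(4, 2).

4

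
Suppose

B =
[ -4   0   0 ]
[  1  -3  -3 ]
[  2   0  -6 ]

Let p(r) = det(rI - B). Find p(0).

72

p(0) = det(0·I − B) = det(−B) = (−1)^3·det(B).
det(B) = -72, so p(0) = 72.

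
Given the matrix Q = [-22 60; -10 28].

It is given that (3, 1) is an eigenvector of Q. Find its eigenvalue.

Compute Qv: Q·(3, 1) = (-6, -2).
Since Qv = λv, compare component 1: -6 = λ·3, so λ = -2.

-2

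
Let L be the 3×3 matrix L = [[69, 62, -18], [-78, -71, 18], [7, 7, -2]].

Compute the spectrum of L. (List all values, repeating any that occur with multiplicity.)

Set up det(sI - L) = 0.
Cofactor expansion gives p(s) = s^3 + 4s^2 - 59s - 126.
Since p(-2) = 0, s = -2 is a root.
Factor out (s + 2): p(s) = (s + 2)·(s^2 + 2s - 63).
The quadratic factors as (s + 9)·(s - 7).
Eigenvalues: -9, -2, 7.

-9, -2, 7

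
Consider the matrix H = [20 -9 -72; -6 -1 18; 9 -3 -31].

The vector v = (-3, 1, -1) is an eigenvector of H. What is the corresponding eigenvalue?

-1

Compute Hv: H·(-3, 1, -1) = (3, -1, 1).
Since Hv = λv, compare component 1: 3 = λ·-3, so λ = -1.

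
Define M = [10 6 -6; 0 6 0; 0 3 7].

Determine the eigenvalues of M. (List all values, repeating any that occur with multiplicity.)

The characteristic polynomial is p(λ) = det(λI - M).
Cofactor expansion gives p(λ) = λ^3 - 23λ^2 + 172λ - 420.
Rational-root test: λ = 6 gives p(6) = 0.
Dividing by (λ - 6) leaves λ^2 - 17λ + 70.
The quadratic factors as (λ - 7)·(λ - 10).
Eigenvalues: 6, 7, 10.

6, 7, 10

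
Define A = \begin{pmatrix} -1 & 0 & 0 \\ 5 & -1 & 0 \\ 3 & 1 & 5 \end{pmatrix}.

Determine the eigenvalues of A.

-1, -1, 5

A is lower triangular, so its eigenvalues are the diagonal entries.
Diagonal: -1, -1, 5.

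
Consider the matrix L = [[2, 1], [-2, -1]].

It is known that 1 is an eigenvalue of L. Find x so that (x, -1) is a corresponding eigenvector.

1

We need (L - 1I)v = 0.
L - 1I = [[1, 1], [-2, -2]].
Row 1: (1)·x + (1)·-1 = 0
Row 2: (-2)·x + (-2)·-1 = 0
Solving gives x = 1.
Check: L·(1, -1) = (1, -1) = 1·(1, -1).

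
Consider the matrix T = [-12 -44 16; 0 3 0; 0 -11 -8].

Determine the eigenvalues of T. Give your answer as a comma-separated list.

The characteristic polynomial is p(t) = det(tI - T).
Expanding the 3×3 determinant: p(t) = t^3 + 17t^2 + 36t - 288.
Since p(3) = 0, t = 3 is a root.
Factor out (t - 3): p(t) = (t - 3)·(t^2 + 20t + 96).
The quadratic factors as (t + 12)·(t + 8).
Eigenvalues: -12, -8, 3.

-12, -8, 3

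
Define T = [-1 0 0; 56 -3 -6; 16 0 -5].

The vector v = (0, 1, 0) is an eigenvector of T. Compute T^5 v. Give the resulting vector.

First find the eigenvalue: Tv = (0, -3, 0) = -3·(0, 1, 0), so λ = -3.
Then T^5 v = λ^5·v = (-3)^5·(0, 1, 0) = -243·(0, 1, 0) = (0, -243, 0).

(0, -243, 0)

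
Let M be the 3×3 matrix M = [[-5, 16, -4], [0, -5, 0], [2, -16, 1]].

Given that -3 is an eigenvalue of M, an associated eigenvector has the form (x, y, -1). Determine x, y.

2, 0

We need (M + 3I)v = 0.
M + 3I = [[-2, 16, -4], [0, -2, 0], [2, -16, 4]].
Row 1: (-2)·x + (16)·y + (-4)·-1 = 0
Row 2: (0)·x + (-2)·y + (0)·-1 = 0
Row 3: (2)·x + (-16)·y + (4)·-1 = 0
Solving gives x = 2, y = 0.
Check: M·(2, 0, -1) = (-6, 0, 3) = -3·(2, 0, -1).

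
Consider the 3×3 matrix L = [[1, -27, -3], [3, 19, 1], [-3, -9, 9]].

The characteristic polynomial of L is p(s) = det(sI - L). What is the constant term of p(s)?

-900

p(s) = s^3 - 29s^2 + 280s - 900.
The constant term is -900.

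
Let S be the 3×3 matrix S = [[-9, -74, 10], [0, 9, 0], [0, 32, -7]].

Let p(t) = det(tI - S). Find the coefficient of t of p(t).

-81

p(t) = t^3 + 7t^2 - 81t - 567.
The coefficient of t is -81.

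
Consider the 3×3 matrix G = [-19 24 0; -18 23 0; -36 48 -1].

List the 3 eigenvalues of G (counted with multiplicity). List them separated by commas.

-1, -1, 5

Compute the characteristic polynomial p(t) = det(tI - G).
Expanding the 3×3 determinant: p(t) = t^3 - 3t^2 - 9t - 5.
Since p(-1) = 0, t = -1 is a root.
Factor out (t + 1): p(t) = (t + 1)·(t^2 - 4t - 5).
The quadratic factors as (t + 1)·(t - 5).
Eigenvalues: -1, -1, 5.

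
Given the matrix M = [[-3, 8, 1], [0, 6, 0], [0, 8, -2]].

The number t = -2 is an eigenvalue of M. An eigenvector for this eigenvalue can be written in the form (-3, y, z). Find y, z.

0, -3

We need (M + 2I)v = 0.
M + 2I = [[-1, 8, 1], [0, 8, 0], [0, 8, 0]].
Row 1: (-1)·-3 + (8)·y + (1)·z = 0
Row 2: (0)·-3 + (8)·y + (0)·z = 0
Row 3: (0)·-3 + (8)·y + (0)·z = 0
Solving gives y = 0, z = -3.
Check: M·(-3, 0, -3) = (6, 0, 6) = -2·(-3, 0, -3).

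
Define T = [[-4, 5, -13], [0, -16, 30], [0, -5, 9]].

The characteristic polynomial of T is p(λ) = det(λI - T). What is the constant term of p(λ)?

24

p(λ) = λ^3 + 11λ^2 + 34λ + 24.
The constant term is 24.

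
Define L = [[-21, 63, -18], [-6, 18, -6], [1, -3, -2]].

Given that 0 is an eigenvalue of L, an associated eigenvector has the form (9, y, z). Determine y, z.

3, 0

We need (L)v = 0.
L = [[-21, 63, -18], [-6, 18, -6], [1, -3, -2]].
Row 1: (-21)·9 + (63)·y + (-18)·z = 0
Row 2: (-6)·9 + (18)·y + (-6)·z = 0
Row 3: (1)·9 + (-3)·y + (-2)·z = 0
Solving gives y = 3, z = 0.
Check: L·(9, 3, 0) = (0, 0, 0) = 0·(9, 3, 0).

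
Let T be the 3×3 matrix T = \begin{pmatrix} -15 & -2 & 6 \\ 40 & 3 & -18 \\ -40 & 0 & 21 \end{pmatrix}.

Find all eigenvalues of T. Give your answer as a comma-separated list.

1, 3, 5

The characteristic polynomial is p(s) = det(sI - T).
Expanding along the first row, p(s) = s^3 - 9s^2 + 23s - 15.
Since p(1) = 0, s = 1 is a root.
Factor out (s - 1): p(s) = (s - 1)·(s^2 - 8s + 15).
The quadratic factors as (s - 3)·(s - 5).
Eigenvalues: 1, 3, 5.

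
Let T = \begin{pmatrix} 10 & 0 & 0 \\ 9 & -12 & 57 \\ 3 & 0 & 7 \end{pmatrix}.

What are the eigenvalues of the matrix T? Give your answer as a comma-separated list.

-12, 7, 10

Set up det(lambda·I - T) = 0.
Cofactor expansion gives p(lambda) = lambda^3 - 5·lambda^2 - 134·lambda + 840.
Since p(7) = 0, lambda = 7 is a root.
Dividing by (lambda - 7) leaves lambda^2 + 2·lambda - 120.
The quadratic factors as (lambda + 12)·(lambda - 10).
Eigenvalues: -12, 7, 10.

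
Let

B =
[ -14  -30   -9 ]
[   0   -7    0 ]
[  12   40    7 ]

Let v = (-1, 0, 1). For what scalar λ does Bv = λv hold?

-5

Compute Bv: B·(-1, 0, 1) = (5, 0, -5).
Since Bv = λv, compare component 1: 5 = λ·-1, so λ = -5.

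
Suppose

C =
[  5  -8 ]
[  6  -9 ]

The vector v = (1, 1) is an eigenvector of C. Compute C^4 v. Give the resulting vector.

(81, 81)

First find the eigenvalue: Cv = (-3, -3) = -3·(1, 1), so λ = -3.
Then C^4 v = λ^4·v = (-3)^4·(1, 1) = 81·(1, 1) = (81, 81).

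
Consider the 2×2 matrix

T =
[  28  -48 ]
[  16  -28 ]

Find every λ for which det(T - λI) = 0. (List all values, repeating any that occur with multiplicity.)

-4, 4

det(T - λI) = (28 - λ)(-28 - λ) - (-48)·(16) = λ^2 - 16.
This factors as (λ + 4)·(λ - 4) = 0.
Eigenvalues: -4, 4.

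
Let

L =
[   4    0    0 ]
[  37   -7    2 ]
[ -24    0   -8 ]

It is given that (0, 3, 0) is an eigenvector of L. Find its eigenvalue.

-7

Compute Lv: L·(0, 3, 0) = (0, -21, 0).
Since Lv = λv, compare component 2: -21 = λ·3, so λ = -7.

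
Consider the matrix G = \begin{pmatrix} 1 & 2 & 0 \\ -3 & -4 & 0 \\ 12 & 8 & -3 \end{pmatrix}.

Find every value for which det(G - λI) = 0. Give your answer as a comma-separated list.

-3, -2, -1

The characteristic polynomial is p(λ) = det(λI - G).
Expanding the 3×3 determinant: p(λ) = λ^3 + 6λ^2 + 11λ + 6.
Try λ = -2: p(-2) = 0, so -2 is a root.
Factor out (λ + 2): p(λ) = (λ + 2)·(λ^2 + 4λ + 3).
The quadratic factors as (λ + 3)·(λ + 1).
Eigenvalues: -3, -2, -1.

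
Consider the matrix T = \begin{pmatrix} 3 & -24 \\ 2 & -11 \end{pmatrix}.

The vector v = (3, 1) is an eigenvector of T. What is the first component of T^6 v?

First find the eigenvalue: Tv = (-15, -5) = -5·(3, 1), so λ = -5.
Then T^6 v = λ^6·v = (-5)^6·(3, 1) = 15625·(3, 1) = (46875, 15625).

46875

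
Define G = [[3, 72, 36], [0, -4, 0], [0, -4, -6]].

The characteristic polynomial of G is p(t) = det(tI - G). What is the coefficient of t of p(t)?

p(t) = t^3 + 7t^2 - 6t - 72.
The coefficient of t is -6.

-6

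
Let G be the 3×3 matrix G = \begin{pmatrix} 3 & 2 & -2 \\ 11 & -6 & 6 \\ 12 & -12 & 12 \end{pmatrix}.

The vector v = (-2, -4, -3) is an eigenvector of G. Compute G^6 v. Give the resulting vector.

(-8192, -16384, -12288)

First find the eigenvalue: Gv = (-8, -16, -12) = 4·(-2, -4, -3), so λ = 4.
Then G^6 v = λ^6·v = 4^6·(-2, -4, -3) = 4096·(-2, -4, -3) = (-8192, -16384, -12288).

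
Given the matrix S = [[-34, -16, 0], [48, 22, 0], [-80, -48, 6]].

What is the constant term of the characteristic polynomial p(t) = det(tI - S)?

-120

p(0) = det(0·I − S) = det(−S) = (−1)^3·det(S).
det(S) = 120, so p(0) = -120.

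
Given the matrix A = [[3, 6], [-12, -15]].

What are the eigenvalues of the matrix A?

det(A - rI) = (3 - r)(-15 - r) - (6)·(-12) = r^2 + 12r + 27.
This factors as (r + 9)·(r + 3) = 0.
Eigenvalues: -9, -3.

-9, -3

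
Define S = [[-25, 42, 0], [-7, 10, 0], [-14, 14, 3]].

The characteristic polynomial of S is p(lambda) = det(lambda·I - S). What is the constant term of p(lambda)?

-132

p(lambda) = lambda^3 + 12·lambda^2 - lambda - 132.
The constant term is -132.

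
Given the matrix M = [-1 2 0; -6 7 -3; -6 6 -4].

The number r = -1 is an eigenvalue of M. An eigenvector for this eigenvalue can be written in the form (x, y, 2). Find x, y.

We need (M + 1I)v = 0.
M + 1I = [[0, 2, 0], [-6, 8, -3], [-6, 6, -3]].
Row 1: (0)·x + (2)·y + (0)·2 = 0
Row 2: (-6)·x + (8)·y + (-3)·2 = 0
Row 3: (-6)·x + (6)·y + (-3)·2 = 0
Solving gives x = -1, y = 0.
Check: M·(-1, 0, 2) = (1, 0, -2) = -1·(-1, 0, 2).

-1, 0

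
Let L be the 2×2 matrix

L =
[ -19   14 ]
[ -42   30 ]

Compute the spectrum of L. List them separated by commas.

det(L - lambda·I) = (-19 - lambda)(30 - lambda) - (14)·(-42) = lambda^2 - 11·lambda + 18.
This factors as (lambda - 2)·(lambda - 9) = 0.
Eigenvalues: 2, 9.

2, 9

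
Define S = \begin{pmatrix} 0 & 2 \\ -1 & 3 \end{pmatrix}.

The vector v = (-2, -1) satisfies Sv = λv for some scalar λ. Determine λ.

Compute Sv: S·(-2, -1) = (-2, -1).
Since Sv = λv, compare component 1: -2 = λ·-2, so λ = 1.

1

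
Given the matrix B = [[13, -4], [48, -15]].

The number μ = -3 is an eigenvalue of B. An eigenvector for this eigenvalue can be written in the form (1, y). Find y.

We need (B + 3I)v = 0.
B + 3I = [[16, -4], [48, -12]].
Row 1: (16)·1 + (-4)·y = 0
Row 2: (48)·1 + (-12)·y = 0
Solving gives y = 4.
Check: B·(1, 4) = (-3, -12) = -3·(1, 4).

4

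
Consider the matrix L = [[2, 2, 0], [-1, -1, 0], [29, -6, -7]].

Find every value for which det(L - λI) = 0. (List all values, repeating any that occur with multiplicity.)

Compute the characteristic polynomial p(s) = det(sI - L).
Expanding the 3×3 determinant: p(s) = s^3 + 6s^2 - 7s.
Rational-root test: s = 1 gives p(1) = 0.
Dividing by (s - 1) leaves s^2 + 7s.
The quadratic factors as (s + 7)·s.
Eigenvalues: -7, 0, 1.

-7, 0, 1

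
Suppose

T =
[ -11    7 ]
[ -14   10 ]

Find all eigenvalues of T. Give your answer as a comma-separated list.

det(T - lambda·I) = (-11 - lambda)(10 - lambda) - (7)·(-14) = lambda^2 + lambda - 12.
This factors as (lambda + 4)·(lambda - 3) = 0.
Eigenvalues: -4, 3.

-4, 3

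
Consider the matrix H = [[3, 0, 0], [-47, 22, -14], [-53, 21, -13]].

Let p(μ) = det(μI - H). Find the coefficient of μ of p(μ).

p(μ) = μ^3 - 12μ^2 + 35μ - 24.
The coefficient of μ is 35.

35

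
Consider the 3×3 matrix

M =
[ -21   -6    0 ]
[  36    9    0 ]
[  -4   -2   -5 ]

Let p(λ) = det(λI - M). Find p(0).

135

p(0) = det(0·I − M) = det(−M) = (−1)^3·det(M).
det(M) = -135, so p(0) = 135.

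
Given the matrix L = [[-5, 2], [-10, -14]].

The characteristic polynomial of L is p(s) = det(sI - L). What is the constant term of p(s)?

p(s) = s^2 + 19s + 90.
The constant term is 90.

90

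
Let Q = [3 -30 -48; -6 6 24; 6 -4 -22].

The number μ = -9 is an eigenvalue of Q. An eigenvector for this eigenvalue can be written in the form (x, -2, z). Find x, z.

We need (Q + 9I)v = 0.
Q + 9I = [[12, -30, -48], [-6, 15, 24], [6, -4, -13]].
Row 1: (12)·x + (-30)·-2 + (-48)·z = 0
Row 2: (-6)·x + (15)·-2 + (24)·z = 0
Row 3: (6)·x + (-4)·-2 + (-13)·z = 0
Solving gives x = 3, z = 2.
Check: Q·(3, -2, 2) = (-27, 18, -18) = -9·(3, -2, 2).

3, 2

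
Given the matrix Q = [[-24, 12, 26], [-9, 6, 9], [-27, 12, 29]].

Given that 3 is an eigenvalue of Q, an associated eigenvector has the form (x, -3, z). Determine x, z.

-10, -9

We need (Q - 3I)v = 0.
Q - 3I = [[-27, 12, 26], [-9, 3, 9], [-27, 12, 26]].
Row 1: (-27)·x + (12)·-3 + (26)·z = 0
Row 2: (-9)·x + (3)·-3 + (9)·z = 0
Row 3: (-27)·x + (12)·-3 + (26)·z = 0
Solving gives x = -10, z = -9.
Check: Q·(-10, -3, -9) = (-30, -9, -27) = 3·(-10, -3, -9).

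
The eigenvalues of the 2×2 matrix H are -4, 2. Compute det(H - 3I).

7

If H has eigenvalues -4, 2, then H - 3I has eigenvalues -7, -1.
det(H - 3I) = (-7) · (-1) = 7.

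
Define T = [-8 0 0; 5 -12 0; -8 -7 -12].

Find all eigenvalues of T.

-12, -12, -8

T is lower triangular, so its eigenvalues are the diagonal entries.
Diagonal: -8, -12, -12.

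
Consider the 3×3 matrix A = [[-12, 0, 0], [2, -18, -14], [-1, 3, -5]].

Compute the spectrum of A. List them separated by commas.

The characteristic polynomial is p(r) = det(rI - A).
Expanding along the first row, p(r) = r^3 + 35r^2 + 408r + 1584.
Since p(-11) = 0, r = -11 is a root.
Dividing by (r + 11) leaves r^2 + 24r + 144.
The quadratic factor is (r + 12)^2.
Eigenvalues: -12, -12, -11.

-12, -12, -11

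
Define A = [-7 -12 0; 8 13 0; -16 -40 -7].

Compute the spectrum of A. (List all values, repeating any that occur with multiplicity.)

Compute the characteristic polynomial p(s) = det(sI - A).
Expanding the 3×3 determinant: p(s) = s^3 + s^2 - 37s + 35.
Try s = 1: p(1) = 0, so 1 is a root.
Dividing by (s - 1) leaves s^2 + 2s - 35.
The quadratic factors as (s + 7)·(s - 5).
Eigenvalues: -7, 1, 5.

-7, 1, 5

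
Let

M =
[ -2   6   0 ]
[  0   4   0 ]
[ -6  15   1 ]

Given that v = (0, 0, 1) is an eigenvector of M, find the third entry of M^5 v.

First find the eigenvalue: Mv = (0, 0, 1) = 1·(0, 0, 1), so λ = 1.
Then M^5 v = λ^5·v = 1^5·(0, 0, 1) = 1·(0, 0, 1) = (0, 0, 1).

1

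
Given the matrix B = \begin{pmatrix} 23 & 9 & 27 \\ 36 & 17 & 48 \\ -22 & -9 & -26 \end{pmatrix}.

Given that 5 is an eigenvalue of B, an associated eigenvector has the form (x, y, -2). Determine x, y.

We need (B - 5I)v = 0.
B - 5I = [[18, 9, 27], [36, 12, 48], [-22, -9, -31]].
Row 1: (18)·x + (9)·y + (27)·-2 = 0
Row 2: (36)·x + (12)·y + (48)·-2 = 0
Row 3: (-22)·x + (-9)·y + (-31)·-2 = 0
Solving gives x = 2, y = 2.
Check: B·(2, 2, -2) = (10, 10, -10) = 5·(2, 2, -2).

2, 2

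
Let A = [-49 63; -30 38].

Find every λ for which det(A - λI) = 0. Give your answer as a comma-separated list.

-7, -4

det(A - rI) = (-49 - r)(38 - r) - (63)·(-30) = r^2 + 11r + 28.
This factors as (r + 7)·(r + 4) = 0.
Eigenvalues: -7, -4.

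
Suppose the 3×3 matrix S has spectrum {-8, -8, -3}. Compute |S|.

det(S) is the product of the eigenvalues: (-8) · (-8) · (-3) = -192.

-192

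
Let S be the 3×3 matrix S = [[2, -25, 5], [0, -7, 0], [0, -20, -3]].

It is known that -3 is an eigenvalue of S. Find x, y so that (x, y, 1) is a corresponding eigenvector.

-1, 0

We need (S + 3I)v = 0.
S + 3I = [[5, -25, 5], [0, -4, 0], [0, -20, 0]].
Row 1: (5)·x + (-25)·y + (5)·1 = 0
Row 2: (0)·x + (-4)·y + (0)·1 = 0
Row 3: (0)·x + (-20)·y + (0)·1 = 0
Solving gives x = -1, y = 0.
Check: S·(-1, 0, 1) = (3, 0, -3) = -3·(-1, 0, 1).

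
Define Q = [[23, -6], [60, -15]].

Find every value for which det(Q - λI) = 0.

det(Q - tI) = (23 - t)(-15 - t) - (-6)·(60) = t^2 - 8t + 15.
This factors as (t - 3)·(t - 5) = 0.
Eigenvalues: 3, 5.

3, 5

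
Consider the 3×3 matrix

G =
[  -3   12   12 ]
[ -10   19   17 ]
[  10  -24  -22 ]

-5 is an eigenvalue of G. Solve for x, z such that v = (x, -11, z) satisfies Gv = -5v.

We need (G + 5I)v = 0.
G + 5I = [[2, 12, 12], [-10, 24, 17], [10, -24, -17]].
Row 1: (2)·x + (12)·-11 + (12)·z = 0
Row 2: (-10)·x + (24)·-11 + (17)·z = 0
Row 3: (10)·x + (-24)·-11 + (-17)·z = 0
Solving gives x = -6, z = 12.
Check: G·(-6, -11, 12) = (30, 55, -60) = -5·(-6, -11, 12).

-6, 12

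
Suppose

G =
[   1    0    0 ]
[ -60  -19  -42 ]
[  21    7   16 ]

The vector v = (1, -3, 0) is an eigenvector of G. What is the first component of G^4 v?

First find the eigenvalue: Gv = (1, -3, 0) = 1·(1, -3, 0), so λ = 1.
Then G^4 v = λ^4·v = 1^4·(1, -3, 0) = 1·(1, -3, 0) = (1, -3, 0).

1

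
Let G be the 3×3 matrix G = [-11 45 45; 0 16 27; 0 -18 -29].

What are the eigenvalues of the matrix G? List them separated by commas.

-11, -11, -2

Set up det(lambda·I - G) = 0.
Cofactor expansion gives p(lambda) = lambda^3 + 24·lambda^2 + 165·lambda + 242.
Try lambda = -2: p(-2) = 0, so -2 is a root.
Dividing by (lambda + 2) leaves lambda^2 + 22·lambda + 121.
The quadratic factor is (lambda + 11)^2.
Eigenvalues: -11, -11, -2.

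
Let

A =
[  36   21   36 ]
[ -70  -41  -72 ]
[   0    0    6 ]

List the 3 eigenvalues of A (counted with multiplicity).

Set up det(lambda·I - A) = 0.
Expanding the 3×3 determinant: p(lambda) = lambda^3 - lambda^2 - 36·lambda + 36.
Since p(6) = 0, lambda = 6 is a root.
Factor out (lambda - 6): p(lambda) = (lambda - 6)·(lambda^2 + 5·lambda - 6).
The quadratic factors as (lambda + 6)·(lambda - 1).
Eigenvalues: -6, 1, 6.

-6, 1, 6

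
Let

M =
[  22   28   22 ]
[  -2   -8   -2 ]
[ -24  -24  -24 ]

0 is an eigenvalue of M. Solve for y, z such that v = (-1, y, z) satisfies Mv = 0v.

0, 1

We need (M)v = 0.
M = [[22, 28, 22], [-2, -8, -2], [-24, -24, -24]].
Row 1: (22)·-1 + (28)·y + (22)·z = 0
Row 2: (-2)·-1 + (-8)·y + (-2)·z = 0
Row 3: (-24)·-1 + (-24)·y + (-24)·z = 0
Solving gives y = 0, z = 1.
Check: M·(-1, 0, 1) = (0, 0, 0) = 0·(-1, 0, 1).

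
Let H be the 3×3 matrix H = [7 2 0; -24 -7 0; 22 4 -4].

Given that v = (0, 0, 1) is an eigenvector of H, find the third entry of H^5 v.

First find the eigenvalue: Hv = (0, 0, -4) = -4·(0, 0, 1), so λ = -4.
Then H^5 v = λ^5·v = (-4)^5·(0, 0, 1) = -1024·(0, 0, 1) = (0, 0, -1024).

-1024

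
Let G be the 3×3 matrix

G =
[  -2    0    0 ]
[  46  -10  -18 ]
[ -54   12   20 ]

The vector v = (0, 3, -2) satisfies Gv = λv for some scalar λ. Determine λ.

Compute Gv: G·(0, 3, -2) = (0, 6, -4).
Since Gv = λv, compare component 2: 6 = λ·3, so λ = 2.

2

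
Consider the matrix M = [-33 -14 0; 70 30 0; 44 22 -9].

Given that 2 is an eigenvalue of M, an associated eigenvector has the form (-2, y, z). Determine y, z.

We need (M - 2I)v = 0.
M - 2I = [[-35, -14, 0], [70, 28, 0], [44, 22, -11]].
Row 1: (-35)·-2 + (-14)·y + (0)·z = 0
Row 2: (70)·-2 + (28)·y + (0)·z = 0
Row 3: (44)·-2 + (22)·y + (-11)·z = 0
Solving gives y = 5, z = 2.
Check: M·(-2, 5, 2) = (-4, 10, 4) = 2·(-2, 5, 2).

5, 2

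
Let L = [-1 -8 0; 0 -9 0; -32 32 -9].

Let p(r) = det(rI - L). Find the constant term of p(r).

81

p(r) = r^3 + 19r^2 + 99r + 81.
The constant term is 81.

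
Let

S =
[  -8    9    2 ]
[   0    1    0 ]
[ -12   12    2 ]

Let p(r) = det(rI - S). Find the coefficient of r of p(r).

2

p(r) = r^3 + 5r^2 + 2r - 8.
The coefficient of r is 2.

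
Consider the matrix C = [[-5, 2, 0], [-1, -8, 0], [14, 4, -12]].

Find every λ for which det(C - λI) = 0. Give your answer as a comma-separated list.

The characteristic polynomial is p(r) = det(rI - C).
Expanding the 3×3 determinant: p(r) = r^3 + 25r^2 + 198r + 504.
Since p(-6) = 0, r = -6 is a root.
Factor out (r + 6): p(r) = (r + 6)·(r^2 + 19r + 84).
The quadratic factors as (r + 12)·(r + 7).
Eigenvalues: -12, -7, -6.

-12, -7, -6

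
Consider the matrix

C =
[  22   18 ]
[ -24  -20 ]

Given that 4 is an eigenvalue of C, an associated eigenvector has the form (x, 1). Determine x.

We need (C - 4I)v = 0.
C - 4I = [[18, 18], [-24, -24]].
Row 1: (18)·x + (18)·1 = 0
Row 2: (-24)·x + (-24)·1 = 0
Solving gives x = -1.
Check: C·(-1, 1) = (-4, 4) = 4·(-1, 1).

-1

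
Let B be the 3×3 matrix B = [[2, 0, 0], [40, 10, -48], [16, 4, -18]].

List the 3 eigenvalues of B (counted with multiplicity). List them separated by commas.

-6, -2, 2

Compute the characteristic polynomial p(t) = det(tI - B).
Cofactor expansion gives p(t) = t^3 + 6t^2 - 4t - 24.
Since p(2) = 0, t = 2 is a root.
Factor out (t - 2): p(t) = (t - 2)·(t^2 + 8t + 12).
The quadratic factors as (t + 6)·(t + 2).
Eigenvalues: -6, -2, 2.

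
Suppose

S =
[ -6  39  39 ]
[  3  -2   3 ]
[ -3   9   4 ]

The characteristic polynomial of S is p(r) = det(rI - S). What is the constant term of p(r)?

-210

p(r) = r^3 + 4r^2 - 47r - 210.
The constant term is -210.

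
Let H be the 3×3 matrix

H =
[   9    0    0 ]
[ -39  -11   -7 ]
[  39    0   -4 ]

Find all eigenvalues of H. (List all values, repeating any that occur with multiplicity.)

-11, -4, 9

The characteristic polynomial is p(μ) = det(μI - H).
Expanding the 3×3 determinant: p(μ) = μ^3 + 6μ^2 - 91μ - 396.
Rational-root test: μ = 9 gives p(9) = 0.
Factor out (μ - 9): p(μ) = (μ - 9)·(μ^2 + 15μ + 44).
The quadratic factors as (μ + 11)·(μ + 4).
Eigenvalues: -11, -4, 9.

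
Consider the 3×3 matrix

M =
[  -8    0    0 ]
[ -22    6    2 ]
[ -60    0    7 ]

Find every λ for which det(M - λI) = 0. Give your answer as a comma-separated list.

Compute the characteristic polynomial p(μ) = det(μI - M).
Expanding along the first row, p(μ) = μ^3 - 5μ^2 - 62μ + 336.
Try μ = 7: p(7) = 0, so 7 is a root.
Dividing by (μ - 7) leaves μ^2 + 2μ - 48.
The quadratic factors as (μ + 8)·(μ - 6).
Eigenvalues: -8, 6, 7.

-8, 6, 7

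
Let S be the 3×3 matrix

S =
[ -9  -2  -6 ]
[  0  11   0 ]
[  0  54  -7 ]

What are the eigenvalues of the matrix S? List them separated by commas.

Compute the characteristic polynomial p(t) = det(tI - S).
Expanding the 3×3 determinant: p(t) = t^3 + 5t^2 - 113t - 693.
Since p(11) = 0, t = 11 is a root.
Dividing by (t - 11) leaves t^2 + 16t + 63.
The quadratic factors as (t + 9)·(t + 7).
Eigenvalues: -9, -7, 11.

-9, -7, 11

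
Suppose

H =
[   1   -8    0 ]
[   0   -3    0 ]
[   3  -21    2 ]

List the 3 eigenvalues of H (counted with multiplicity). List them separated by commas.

-3, 1, 2

Compute the characteristic polynomial p(t) = det(tI - H).
Expanding along the first row, p(t) = t^3 - 7t + 6.
Since p(2) = 0, t = 2 is a root.
Dividing by (t - 2) leaves t^2 + 2t - 3.
The quadratic factors as (t + 3)·(t - 1).
Eigenvalues: -3, 1, 2.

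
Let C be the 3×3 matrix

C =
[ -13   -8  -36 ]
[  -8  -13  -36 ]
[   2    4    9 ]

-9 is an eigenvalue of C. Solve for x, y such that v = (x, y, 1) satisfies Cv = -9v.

-3, -3

We need (C + 9I)v = 0.
C + 9I = [[-4, -8, -36], [-8, -4, -36], [2, 4, 18]].
Row 1: (-4)·x + (-8)·y + (-36)·1 = 0
Row 2: (-8)·x + (-4)·y + (-36)·1 = 0
Row 3: (2)·x + (4)·y + (18)·1 = 0
Solving gives x = -3, y = -3.
Check: C·(-3, -3, 1) = (27, 27, -9) = -9·(-3, -3, 1).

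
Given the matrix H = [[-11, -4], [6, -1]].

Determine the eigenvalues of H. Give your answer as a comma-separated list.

-7, -5

det(H - μI) = (-11 - μ)(-1 - μ) - (-4)·(6) = μ^2 + 12μ + 35.
This factors as (μ + 7)·(μ + 5) = 0.
Eigenvalues: -7, -5.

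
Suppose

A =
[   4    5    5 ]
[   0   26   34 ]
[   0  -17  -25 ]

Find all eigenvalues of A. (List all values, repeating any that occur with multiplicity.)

-8, 4, 9

The characteristic polynomial is p(λ) = det(λI - A).
Expanding along the first row, p(λ) = λ^3 - 5λ^2 - 68λ + 288.
Since p(-8) = 0, λ = -8 is a root.
Dividing by (λ + 8) leaves λ^2 - 13λ + 36.
The quadratic factors as (λ - 4)·(λ - 9).
Eigenvalues: -8, 4, 9.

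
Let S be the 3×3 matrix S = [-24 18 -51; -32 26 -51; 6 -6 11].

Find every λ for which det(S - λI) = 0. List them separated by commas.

Set up det(λI - S) = 0.
Cofactor expansion gives p(λ) = λ^3 - 13λ^2 - 26λ + 528.
Rational-root test: λ = 8 gives p(8) = 0.
Dividing by (λ - 8) leaves λ^2 - 5λ - 66.
The quadratic factors as (λ + 6)·(λ - 11).
Eigenvalues: -6, 8, 11.

-6, 8, 11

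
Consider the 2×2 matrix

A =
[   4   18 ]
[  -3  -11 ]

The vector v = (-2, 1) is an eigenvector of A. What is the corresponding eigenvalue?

-5

Compute Av: A·(-2, 1) = (10, -5).
Since Av = λv, compare component 1: 10 = λ·-2, so λ = -5.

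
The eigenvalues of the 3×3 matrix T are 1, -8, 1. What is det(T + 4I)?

-100

If T has eigenvalues 1, -8, 1, then T + 4I has eigenvalues 5, -4, 5.
det(T + 4I) = (5) · (-4) · (5) = -100.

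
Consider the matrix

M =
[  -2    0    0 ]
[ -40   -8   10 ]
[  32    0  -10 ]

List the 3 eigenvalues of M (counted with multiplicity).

Compute the characteristic polynomial p(λ) = det(λI - M).
Expanding along the first row, p(λ) = λ^3 + 20λ^2 + 116λ + 160.
Rational-root test: λ = -8 gives p(-8) = 0.
Factor out (λ + 8): p(λ) = (λ + 8)·(λ^2 + 12λ + 20).
The quadratic factors as (λ + 10)·(λ + 2).
Eigenvalues: -10, -8, -2.

-10, -8, -2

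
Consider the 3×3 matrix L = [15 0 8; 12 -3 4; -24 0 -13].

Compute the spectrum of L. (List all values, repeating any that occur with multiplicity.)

The characteristic polynomial is p(μ) = det(μI - L).
Expanding along the first row, p(μ) = μ^3 + μ^2 - 9μ - 9.
Try μ = -3: p(-3) = 0, so -3 is a root.
Dividing by (μ + 3) leaves μ^2 - 2μ - 3.
The quadratic factors as (μ + 1)·(μ - 3).
Eigenvalues: -3, -1, 3.

-3, -1, 3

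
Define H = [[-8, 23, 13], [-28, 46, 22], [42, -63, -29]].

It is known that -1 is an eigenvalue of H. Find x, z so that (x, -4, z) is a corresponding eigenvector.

We need (H + 1I)v = 0.
H + 1I = [[-7, 23, 13], [-28, 47, 22], [42, -63, -28]].
Row 1: (-7)·x + (23)·-4 + (13)·z = 0
Row 2: (-28)·x + (47)·-4 + (22)·z = 0
Row 3: (42)·x + (-63)·-4 + (-28)·z = 0
Solving gives x = -2, z = 6.
Check: H·(-2, -4, 6) = (2, 4, -6) = -1·(-2, -4, 6).

-2, 6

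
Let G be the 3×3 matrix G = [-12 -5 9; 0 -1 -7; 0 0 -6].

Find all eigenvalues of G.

-12, -6, -1

G is upper triangular, so its eigenvalues are the diagonal entries.
Diagonal: -12, -1, -6.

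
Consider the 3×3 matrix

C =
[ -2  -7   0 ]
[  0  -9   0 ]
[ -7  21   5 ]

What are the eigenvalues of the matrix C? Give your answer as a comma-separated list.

-9, -2, 5

The characteristic polynomial is p(t) = det(tI - C).
Cofactor expansion gives p(t) = t^3 + 6t^2 - 37t - 90.
Rational-root test: t = -9 gives p(-9) = 0.
Dividing by (t + 9) leaves t^2 - 3t - 10.
The quadratic factors as (t + 2)·(t - 5).
Eigenvalues: -9, -2, 5.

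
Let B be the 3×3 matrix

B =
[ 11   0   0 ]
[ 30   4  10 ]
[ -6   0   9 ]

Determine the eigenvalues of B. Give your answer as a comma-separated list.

The characteristic polynomial is p(s) = det(sI - B).
Expanding along the first row, p(s) = s^3 - 24s^2 + 179s - 396.
Since p(4) = 0, s = 4 is a root.
Dividing by (s - 4) leaves s^2 - 20s + 99.
The quadratic factors as (s - 9)·(s - 11).
Eigenvalues: 4, 9, 11.

4, 9, 11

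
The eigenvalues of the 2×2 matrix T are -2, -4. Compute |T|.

8

det(T) is the product of the eigenvalues: (-2) · (-4) = 8.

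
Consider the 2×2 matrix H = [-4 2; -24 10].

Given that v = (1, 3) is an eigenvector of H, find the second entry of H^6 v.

192

First find the eigenvalue: Hv = (2, 6) = 2·(1, 3), so λ = 2.
Then H^6 v = λ^6·v = 2^6·(1, 3) = 64·(1, 3) = (64, 192).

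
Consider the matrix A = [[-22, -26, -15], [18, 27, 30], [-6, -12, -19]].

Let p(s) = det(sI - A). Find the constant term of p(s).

36

p(s) = s^3 + 14s^2 + 49s + 36.
The constant term is 36.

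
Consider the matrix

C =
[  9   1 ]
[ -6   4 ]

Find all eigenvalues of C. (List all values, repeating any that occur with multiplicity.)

det(C - rI) = (9 - r)(4 - r) - (1)·(-6) = r^2 - 13r + 42.
This factors as (r - 6)·(r - 7) = 0.
Eigenvalues: 6, 7.

6, 7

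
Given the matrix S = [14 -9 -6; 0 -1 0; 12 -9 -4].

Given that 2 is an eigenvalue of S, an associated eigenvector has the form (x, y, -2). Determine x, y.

-1, 0

We need (S - 2I)v = 0.
S - 2I = [[12, -9, -6], [0, -3, 0], [12, -9, -6]].
Row 1: (12)·x + (-9)·y + (-6)·-2 = 0
Row 2: (0)·x + (-3)·y + (0)·-2 = 0
Row 3: (12)·x + (-9)·y + (-6)·-2 = 0
Solving gives x = -1, y = 0.
Check: S·(-1, 0, -2) = (-2, 0, -4) = 2·(-1, 0, -2).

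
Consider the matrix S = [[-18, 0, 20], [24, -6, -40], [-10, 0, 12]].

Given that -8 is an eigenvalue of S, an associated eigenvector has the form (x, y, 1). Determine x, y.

2, -4

We need (S + 8I)v = 0.
S + 8I = [[-10, 0, 20], [24, 2, -40], [-10, 0, 20]].
Row 1: (-10)·x + (0)·y + (20)·1 = 0
Row 2: (24)·x + (2)·y + (-40)·1 = 0
Row 3: (-10)·x + (0)·y + (20)·1 = 0
Solving gives x = 2, y = -4.
Check: S·(2, -4, 1) = (-16, 32, -8) = -8·(2, -4, 1).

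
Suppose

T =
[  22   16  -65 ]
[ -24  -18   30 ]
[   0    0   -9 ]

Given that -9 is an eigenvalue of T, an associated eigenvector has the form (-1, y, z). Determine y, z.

We need (T + 9I)v = 0.
T + 9I = [[31, 16, -65], [-24, -9, 30], [0, 0, 0]].
Row 1: (31)·-1 + (16)·y + (-65)·z = 0
Row 2: (-24)·-1 + (-9)·y + (30)·z = 0
Row 3: (0)·-1 + (0)·y + (0)·z = 0
Solving gives y = 6, z = 1.
Check: T·(-1, 6, 1) = (9, -54, -9) = -9·(-1, 6, 1).

6, 1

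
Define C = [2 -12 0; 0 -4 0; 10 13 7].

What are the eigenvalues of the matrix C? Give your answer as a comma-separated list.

Compute the characteristic polynomial p(λ) = det(λI - C).
Cofactor expansion gives p(λ) = λ^3 - 5λ^2 - 22λ + 56.
Since p(-4) = 0, λ = -4 is a root.
Dividing by (λ + 4) leaves λ^2 - 9λ + 14.
The quadratic factors as (λ - 2)·(λ - 7).
Eigenvalues: -4, 2, 7.

-4, 2, 7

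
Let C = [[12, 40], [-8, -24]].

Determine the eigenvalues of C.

-8, -4

det(C - tI) = (12 - t)(-24 - t) - (40)·(-8) = t^2 + 12t + 32.
This factors as (t + 8)·(t + 4) = 0.
Eigenvalues: -8, -4.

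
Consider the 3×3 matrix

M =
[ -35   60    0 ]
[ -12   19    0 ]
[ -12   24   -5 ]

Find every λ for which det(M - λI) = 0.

-11, -5, -5

Set up det(sI - M) = 0.
Expanding along the first row, p(s) = s^3 + 21s^2 + 135s + 275.
Since p(-5) = 0, s = -5 is a root.
Dividing by (s + 5) leaves s^2 + 16s + 55.
The quadratic factors as (s + 11)·(s + 5).
Eigenvalues: -11, -5, -5.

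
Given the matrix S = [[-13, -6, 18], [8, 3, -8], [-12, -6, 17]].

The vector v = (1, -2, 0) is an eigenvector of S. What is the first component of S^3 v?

First find the eigenvalue: Sv = (-1, 2, 0) = -1·(1, -2, 0), so λ = -1.
Then S^3 v = λ^3·v = (-1)^3·(1, -2, 0) = -1·(1, -2, 0) = (-1, 2, 0).

-1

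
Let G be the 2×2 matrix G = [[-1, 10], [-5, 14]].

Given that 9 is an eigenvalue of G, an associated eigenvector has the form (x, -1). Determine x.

We need (G - 9I)v = 0.
G - 9I = [[-10, 10], [-5, 5]].
Row 1: (-10)·x + (10)·-1 = 0
Row 2: (-5)·x + (5)·-1 = 0
Solving gives x = -1.
Check: G·(-1, -1) = (-9, -9) = 9·(-1, -1).

-1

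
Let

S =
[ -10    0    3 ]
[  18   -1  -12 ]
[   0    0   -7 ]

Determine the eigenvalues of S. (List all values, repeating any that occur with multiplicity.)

The characteristic polynomial is p(λ) = det(λI - S).
Cofactor expansion gives p(λ) = λ^3 + 18λ^2 + 87λ + 70.
Since p(-1) = 0, λ = -1 is a root.
Dividing by (λ + 1) leaves λ^2 + 17λ + 70.
The quadratic factors as (λ + 10)·(λ + 7).
Eigenvalues: -10, -7, -1.

-10, -7, -1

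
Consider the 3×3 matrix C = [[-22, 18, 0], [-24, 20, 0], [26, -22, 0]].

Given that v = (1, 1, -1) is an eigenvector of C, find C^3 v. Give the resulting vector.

(-64, -64, 64)

First find the eigenvalue: Cv = (-4, -4, 4) = -4·(1, 1, -1), so λ = -4.
Then C^3 v = λ^3·v = (-4)^3·(1, 1, -1) = -64·(1, 1, -1) = (-64, -64, 64).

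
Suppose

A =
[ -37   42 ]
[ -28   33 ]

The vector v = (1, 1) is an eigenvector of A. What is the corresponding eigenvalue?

Compute Av: A·(1, 1) = (5, 5).
Since Av = λv, compare component 1: 5 = λ·1, so λ = 5.

5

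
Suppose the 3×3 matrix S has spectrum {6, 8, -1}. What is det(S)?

det(S) is the product of the eigenvalues: (6) · (8) · (-1) = -48.

-48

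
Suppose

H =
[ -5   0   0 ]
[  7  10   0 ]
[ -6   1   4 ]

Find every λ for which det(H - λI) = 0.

-5, 4, 10

H is lower triangular, so its eigenvalues are the diagonal entries.
Diagonal: -5, 10, 4.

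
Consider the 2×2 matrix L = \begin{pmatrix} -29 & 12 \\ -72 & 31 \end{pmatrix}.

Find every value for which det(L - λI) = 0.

-5, 7

det(L - sI) = (-29 - s)(31 - s) - (12)·(-72) = s^2 - 2s - 35.
This factors as (s + 5)·(s - 7) = 0.
Eigenvalues: -5, 7.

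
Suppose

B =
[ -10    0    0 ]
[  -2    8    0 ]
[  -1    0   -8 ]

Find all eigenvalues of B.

B is lower triangular, so its eigenvalues are the diagonal entries.
Diagonal: -10, 8, -8.

-10, -8, 8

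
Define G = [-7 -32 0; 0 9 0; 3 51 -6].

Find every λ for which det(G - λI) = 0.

-7, -6, 9

The characteristic polynomial is p(t) = det(tI - G).
Expanding along the first row, p(t) = t^3 + 4t^2 - 75t - 378.
Rational-root test: t = -6 gives p(-6) = 0.
Dividing by (t + 6) leaves t^2 - 2t - 63.
The quadratic factors as (t + 7)·(t - 9).
Eigenvalues: -7, -6, 9.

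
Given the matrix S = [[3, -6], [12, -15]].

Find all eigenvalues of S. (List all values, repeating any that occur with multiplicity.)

det(S - μI) = (3 - μ)(-15 - μ) - (-6)·(12) = μ^2 + 12μ + 27.
This factors as (μ + 9)·(μ + 3) = 0.
Eigenvalues: -9, -3.

-9, -3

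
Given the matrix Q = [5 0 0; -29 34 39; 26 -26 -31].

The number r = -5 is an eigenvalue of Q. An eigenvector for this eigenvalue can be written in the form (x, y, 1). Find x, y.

We need (Q + 5I)v = 0.
Q + 5I = [[10, 0, 0], [-29, 39, 39], [26, -26, -26]].
Row 1: (10)·x + (0)·y + (0)·1 = 0
Row 2: (-29)·x + (39)·y + (39)·1 = 0
Row 3: (26)·x + (-26)·y + (-26)·1 = 0
Solving gives x = 0, y = -1.
Check: Q·(0, -1, 1) = (0, 5, -5) = -5·(0, -1, 1).

0, -1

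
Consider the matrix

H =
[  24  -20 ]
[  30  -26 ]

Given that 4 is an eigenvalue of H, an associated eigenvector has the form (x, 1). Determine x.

1

We need (H - 4I)v = 0.
H - 4I = [[20, -20], [30, -30]].
Row 1: (20)·x + (-20)·1 = 0
Row 2: (30)·x + (-30)·1 = 0
Solving gives x = 1.
Check: H·(1, 1) = (4, 4) = 4·(1, 1).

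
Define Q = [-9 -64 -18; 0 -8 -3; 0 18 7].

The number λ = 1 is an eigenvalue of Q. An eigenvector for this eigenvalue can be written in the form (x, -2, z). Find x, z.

2, 6

We need (Q - 1I)v = 0.
Q - 1I = [[-10, -64, -18], [0, -9, -3], [0, 18, 6]].
Row 1: (-10)·x + (-64)·-2 + (-18)·z = 0
Row 2: (0)·x + (-9)·-2 + (-3)·z = 0
Row 3: (0)·x + (18)·-2 + (6)·z = 0
Solving gives x = 2, z = 6.
Check: Q·(2, -2, 6) = (2, -2, 6) = 1·(2, -2, 6).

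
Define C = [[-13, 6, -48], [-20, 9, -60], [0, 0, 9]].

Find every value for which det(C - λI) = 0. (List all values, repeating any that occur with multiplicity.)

-3, -1, 9

The characteristic polynomial is p(μ) = det(μI - C).
Expanding along the first row, p(μ) = μ^3 - 5μ^2 - 33μ - 27.
Rational-root test: μ = -1 gives p(-1) = 0.
Factor out (μ + 1): p(μ) = (μ + 1)·(μ^2 - 6μ - 27).
The quadratic factors as (μ + 3)·(μ - 9).
Eigenvalues: -3, -1, 9.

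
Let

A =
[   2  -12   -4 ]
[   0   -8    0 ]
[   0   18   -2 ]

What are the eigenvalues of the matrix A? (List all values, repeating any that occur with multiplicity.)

The characteristic polynomial is p(r) = det(rI - A).
Expanding along the first row, p(r) = r^3 + 8r^2 - 4r - 32.
Rational-root test: r = -8 gives p(-8) = 0.
Dividing by (r + 8) leaves r^2 - 4.
The quadratic factors as (r + 2)·(r - 2).
Eigenvalues: -8, -2, 2.

-8, -2, 2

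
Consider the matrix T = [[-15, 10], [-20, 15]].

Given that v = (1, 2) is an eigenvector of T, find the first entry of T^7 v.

First find the eigenvalue: Tv = (5, 10) = 5·(1, 2), so λ = 5.
Then T^7 v = λ^7·v = 5^7·(1, 2) = 78125·(1, 2) = (78125, 156250).

78125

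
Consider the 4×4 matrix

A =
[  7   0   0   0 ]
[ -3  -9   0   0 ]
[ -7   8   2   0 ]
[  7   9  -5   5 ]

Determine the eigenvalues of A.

A is lower triangular, so its eigenvalues are the diagonal entries.
Diagonal: 7, -9, 2, 5.

-9, 2, 5, 7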